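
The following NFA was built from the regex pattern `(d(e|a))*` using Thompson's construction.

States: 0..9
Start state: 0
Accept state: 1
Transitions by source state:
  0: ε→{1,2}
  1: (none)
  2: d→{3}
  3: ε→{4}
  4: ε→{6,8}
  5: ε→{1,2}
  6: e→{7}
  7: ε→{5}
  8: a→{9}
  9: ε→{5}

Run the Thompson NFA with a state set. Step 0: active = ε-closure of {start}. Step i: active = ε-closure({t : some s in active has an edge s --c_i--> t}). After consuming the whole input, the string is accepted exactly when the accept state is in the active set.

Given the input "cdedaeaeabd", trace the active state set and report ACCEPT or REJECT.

initial (ε-close {0}): {0,1,2}
'c' @ 1: {}  — dead — no transitions
rest 'dedaeaeabd' ignored (set empty)
after full input: {}  (accept=1 not in)

Answer: REJECT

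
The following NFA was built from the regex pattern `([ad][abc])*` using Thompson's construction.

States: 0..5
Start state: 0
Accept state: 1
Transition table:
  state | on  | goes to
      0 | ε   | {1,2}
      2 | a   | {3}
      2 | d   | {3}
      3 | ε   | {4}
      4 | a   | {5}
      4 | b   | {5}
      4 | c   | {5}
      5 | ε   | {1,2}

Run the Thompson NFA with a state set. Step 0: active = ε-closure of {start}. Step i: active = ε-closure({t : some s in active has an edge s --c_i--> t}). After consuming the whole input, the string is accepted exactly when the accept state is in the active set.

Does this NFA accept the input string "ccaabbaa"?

Answer: REJECT

Trace:
S₀ = ε-closure({0}) = {0,1,2}
'c' @ 1: {}  — state set empty
rest 'caabbaa' ignored (set empty)
after full input: {}  (accept=1 not in)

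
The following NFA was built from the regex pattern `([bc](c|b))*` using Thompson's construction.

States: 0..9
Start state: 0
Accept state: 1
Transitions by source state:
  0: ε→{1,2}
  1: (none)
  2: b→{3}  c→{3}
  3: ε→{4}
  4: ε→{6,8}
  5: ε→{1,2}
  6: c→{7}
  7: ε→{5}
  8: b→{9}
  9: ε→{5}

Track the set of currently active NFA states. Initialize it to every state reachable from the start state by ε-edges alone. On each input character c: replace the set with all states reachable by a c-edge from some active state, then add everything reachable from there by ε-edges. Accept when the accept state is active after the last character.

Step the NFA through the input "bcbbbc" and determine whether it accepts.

initial (ε-close {0}): {0,1,2}
'b' @ 1: {3,4,6,8}
'c' @ 2: {1,2,5,7}  [accepting]
'b' @ 3: {3,4,6,8}
'b' @ 4: {1,2,5,9}  [accepting]
'b' @ 5: {3,4,6,8}
'c' @ 6: {1,2,5,7}  [accepting]
final: {1,2,5,7}; accept 1 in set

Answer: ACCEPT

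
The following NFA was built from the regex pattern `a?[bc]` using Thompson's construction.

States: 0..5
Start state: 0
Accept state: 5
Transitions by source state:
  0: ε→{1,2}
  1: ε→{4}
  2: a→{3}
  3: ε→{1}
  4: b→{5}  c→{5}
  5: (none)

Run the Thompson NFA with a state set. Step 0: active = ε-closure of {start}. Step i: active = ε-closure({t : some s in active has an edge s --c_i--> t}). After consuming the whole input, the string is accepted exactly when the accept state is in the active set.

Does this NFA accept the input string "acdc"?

start: ε-closure({0}) = {0,1,2,4}
'a' @ 1: {1,3,4}
'c' @ 2: {5}  [accepting]
'd' @ 3: {}  — state set empty
rest 'c' ignored (set empty)
final: {}; accept 5 not in set

Answer: REJECT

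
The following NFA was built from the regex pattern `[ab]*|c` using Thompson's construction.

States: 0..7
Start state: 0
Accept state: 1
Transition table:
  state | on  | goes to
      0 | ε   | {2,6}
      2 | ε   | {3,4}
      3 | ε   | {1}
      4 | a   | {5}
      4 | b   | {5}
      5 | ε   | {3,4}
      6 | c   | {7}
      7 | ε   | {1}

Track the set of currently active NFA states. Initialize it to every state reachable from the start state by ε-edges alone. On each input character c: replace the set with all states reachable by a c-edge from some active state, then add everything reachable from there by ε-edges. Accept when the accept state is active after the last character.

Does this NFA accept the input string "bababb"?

Answer: ACCEPT

Steps:
S₀ = ε-closure({0}) = {0,1,2,3,4,6}
'b' @ 1: {1,3,4,5}  [accepting]
'a' @ 2: {1,3,4,5}  [accepting]
'b' @ 3: {1,3,4,5}  [accepting]
'a' @ 4: {1,3,4,5}  [accepting]
'b' @ 5: {1,3,4,5}  [accepting]
'b' @ 6: {1,3,4,5}  [accepting]
final: {1,3,4,5}; accept 1 in set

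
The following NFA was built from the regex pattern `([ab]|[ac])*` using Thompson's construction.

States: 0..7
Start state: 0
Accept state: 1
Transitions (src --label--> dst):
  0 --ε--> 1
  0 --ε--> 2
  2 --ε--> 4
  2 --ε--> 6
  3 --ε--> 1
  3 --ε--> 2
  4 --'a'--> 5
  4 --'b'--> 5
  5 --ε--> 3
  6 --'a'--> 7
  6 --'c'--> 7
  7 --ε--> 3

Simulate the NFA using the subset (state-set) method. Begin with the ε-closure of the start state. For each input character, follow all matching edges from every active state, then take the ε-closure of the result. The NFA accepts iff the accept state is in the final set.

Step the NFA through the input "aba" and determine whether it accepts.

initial (ε-close {0}): {0,1,2,4,6}
'a' @ 1: {1,2,3,4,5,6,7}  (accept∈set)
'b' @ 2: {1,2,3,4,5,6}  (accept∈set)
'a' @ 3: {1,2,3,4,5,6,7}  (accept∈set)
end set {1,2,3,4,5,6,7} — state 1 in

Answer: ACCEPT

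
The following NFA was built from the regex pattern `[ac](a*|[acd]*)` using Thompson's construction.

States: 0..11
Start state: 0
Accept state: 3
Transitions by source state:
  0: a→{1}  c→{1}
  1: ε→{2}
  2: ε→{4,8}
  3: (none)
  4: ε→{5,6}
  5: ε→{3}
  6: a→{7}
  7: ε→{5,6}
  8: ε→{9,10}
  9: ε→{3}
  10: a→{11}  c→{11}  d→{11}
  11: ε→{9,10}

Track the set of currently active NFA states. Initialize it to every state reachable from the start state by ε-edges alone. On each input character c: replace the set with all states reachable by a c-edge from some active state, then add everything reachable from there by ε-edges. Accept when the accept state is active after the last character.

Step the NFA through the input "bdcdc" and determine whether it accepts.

S₀ = ε-closure({0}) = {0}
'b' @ 1: {}  — dead — no transitions
rest 'dcdc' ignored (set empty)
after full input: {}  (accept=3 not in)

Answer: REJECT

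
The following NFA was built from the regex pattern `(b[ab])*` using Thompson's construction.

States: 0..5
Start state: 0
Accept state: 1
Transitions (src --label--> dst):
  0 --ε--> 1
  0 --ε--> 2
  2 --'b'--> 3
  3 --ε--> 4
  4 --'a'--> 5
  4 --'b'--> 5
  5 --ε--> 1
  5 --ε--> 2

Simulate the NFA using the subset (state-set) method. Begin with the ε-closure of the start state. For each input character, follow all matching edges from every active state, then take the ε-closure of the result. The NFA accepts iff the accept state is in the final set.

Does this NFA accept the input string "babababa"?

initial (ε-close {0}): {0,1,2}
'b' @ 1: {3,4}
'a' @ 2: {1,2,5}  ✓accept
'b' @ 3: {3,4}
'a' @ 4: {1,2,5}  ✓accept
'b' @ 5: {3,4}
'a' @ 6: {1,2,5}  ✓accept
'b' @ 7: {3,4}
'a' @ 8: {1,2,5}  ✓accept
end set {1,2,5} — state 1 in

Answer: ACCEPT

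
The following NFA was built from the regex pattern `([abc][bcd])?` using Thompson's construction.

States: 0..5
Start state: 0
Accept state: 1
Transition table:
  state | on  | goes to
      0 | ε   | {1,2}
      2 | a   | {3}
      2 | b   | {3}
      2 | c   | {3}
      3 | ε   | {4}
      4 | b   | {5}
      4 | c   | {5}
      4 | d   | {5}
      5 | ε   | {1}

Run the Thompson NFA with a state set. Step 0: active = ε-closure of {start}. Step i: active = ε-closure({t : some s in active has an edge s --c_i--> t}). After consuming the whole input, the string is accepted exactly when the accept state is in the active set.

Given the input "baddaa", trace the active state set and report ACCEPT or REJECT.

S₀ = ε-closure({0}) = {0,1,2}
'b' @ 1: {3,4}
'a' @ 2: {}  — state set empty
rest 'ddaa' ignored (set empty)
final: {}; accept 1 not in set

Answer: REJECT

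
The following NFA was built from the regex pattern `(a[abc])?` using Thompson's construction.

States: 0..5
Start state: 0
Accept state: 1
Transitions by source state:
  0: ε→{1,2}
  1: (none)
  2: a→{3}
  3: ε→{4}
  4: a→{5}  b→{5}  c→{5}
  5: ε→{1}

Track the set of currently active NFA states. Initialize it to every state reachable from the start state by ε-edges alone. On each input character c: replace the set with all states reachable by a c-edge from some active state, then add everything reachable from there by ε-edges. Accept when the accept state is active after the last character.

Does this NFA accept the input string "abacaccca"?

Answer: REJECT

Derivation:
start: ε-closure({0}) = {0,1,2}
'a' @ 1: {3,4}
'b' @ 2: {1,5}  ✓accept
'a' @ 3: {}  — no active states
rest 'caccca' ignored (set empty)
after full input: {}  (accept=1 not in)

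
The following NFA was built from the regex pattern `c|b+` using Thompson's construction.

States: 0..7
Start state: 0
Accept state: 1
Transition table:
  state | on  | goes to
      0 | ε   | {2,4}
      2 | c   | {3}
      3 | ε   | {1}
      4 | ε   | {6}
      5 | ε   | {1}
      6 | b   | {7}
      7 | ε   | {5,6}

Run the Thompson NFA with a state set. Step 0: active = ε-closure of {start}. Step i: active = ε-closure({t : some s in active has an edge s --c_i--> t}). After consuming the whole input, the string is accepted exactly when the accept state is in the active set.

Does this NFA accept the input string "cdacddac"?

Answer: REJECT

Trace:
initial (ε-close {0}): {0,2,4,6}
'c' @ 1: {1,3}  [accepting]
'd' @ 2: {}  — no active states
rest 'acddac' ignored (set empty)
after full input: {}  (accept=1 not in)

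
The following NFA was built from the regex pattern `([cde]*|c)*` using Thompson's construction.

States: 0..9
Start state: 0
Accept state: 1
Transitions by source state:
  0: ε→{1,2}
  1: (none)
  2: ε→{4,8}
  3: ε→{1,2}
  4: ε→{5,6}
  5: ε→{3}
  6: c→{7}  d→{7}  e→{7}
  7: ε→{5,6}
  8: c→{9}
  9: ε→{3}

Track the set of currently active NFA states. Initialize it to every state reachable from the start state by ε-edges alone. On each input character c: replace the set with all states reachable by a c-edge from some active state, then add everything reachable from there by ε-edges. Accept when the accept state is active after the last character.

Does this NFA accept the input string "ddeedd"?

S₀ = ε-closure({0}) = {0,1,2,3,4,5,6,8}
'd' @ 1: {1,2,3,4,5,6,7,8}  (accept∈set)
'd' @ 2: {1,2,3,4,5,6,7,8}  (accept∈set)
'e' @ 3: {1,2,3,4,5,6,7,8}  (accept∈set)
'e' @ 4: {1,2,3,4,5,6,7,8}  (accept∈set)
'd' @ 5: {1,2,3,4,5,6,7,8}  (accept∈set)
'd' @ 6: {1,2,3,4,5,6,7,8}  (accept∈set)
final: {1,2,3,4,5,6,7,8}; accept 1 in set

Answer: ACCEPT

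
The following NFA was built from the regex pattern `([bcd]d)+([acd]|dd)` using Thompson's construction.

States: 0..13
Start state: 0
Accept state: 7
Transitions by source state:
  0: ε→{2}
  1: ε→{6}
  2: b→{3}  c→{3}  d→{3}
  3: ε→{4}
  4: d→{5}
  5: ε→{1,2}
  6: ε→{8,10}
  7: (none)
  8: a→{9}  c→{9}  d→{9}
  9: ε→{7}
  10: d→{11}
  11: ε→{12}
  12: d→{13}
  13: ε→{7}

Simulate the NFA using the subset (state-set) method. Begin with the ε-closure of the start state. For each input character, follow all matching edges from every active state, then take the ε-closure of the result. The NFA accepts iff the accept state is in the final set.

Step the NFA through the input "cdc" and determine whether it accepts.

Answer: ACCEPT

Steps:
S₀ = ε-closure({0}) = {0,2}
'c' @ 1: {3,4}
'd' @ 2: {1,2,5,6,8,10}
'c' @ 3: {3,4,7,9}  [accepting]
after full input: {3,4,7,9}  (accept=7 in)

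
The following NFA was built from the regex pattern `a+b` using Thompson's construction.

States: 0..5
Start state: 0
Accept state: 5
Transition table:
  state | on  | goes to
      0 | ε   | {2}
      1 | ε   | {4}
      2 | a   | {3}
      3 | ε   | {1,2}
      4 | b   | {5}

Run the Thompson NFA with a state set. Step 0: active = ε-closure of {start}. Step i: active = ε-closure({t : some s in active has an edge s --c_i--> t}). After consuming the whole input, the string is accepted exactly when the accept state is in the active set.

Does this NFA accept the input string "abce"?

S₀ = ε-closure({0}) = {0,2}
'a' @ 1: {1,2,3,4}
'b' @ 2: {5}  [accepting]
'c' @ 3: {}  — state set empty
rest 'e' ignored (set empty)
final: {}; accept 5 not in set

Answer: REJECT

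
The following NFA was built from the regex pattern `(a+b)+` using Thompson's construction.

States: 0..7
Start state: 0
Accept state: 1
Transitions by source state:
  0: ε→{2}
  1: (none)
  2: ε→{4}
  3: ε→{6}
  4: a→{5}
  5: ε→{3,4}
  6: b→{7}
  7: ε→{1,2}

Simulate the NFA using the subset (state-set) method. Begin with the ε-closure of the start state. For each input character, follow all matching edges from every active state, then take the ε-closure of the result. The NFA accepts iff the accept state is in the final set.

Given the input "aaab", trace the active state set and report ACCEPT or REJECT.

Answer: ACCEPT

Derivation:
S₀ = ε-closure({0}) = {0,2,4}
'a' @ 1: {3,4,5,6}
'a' @ 2: {3,4,5,6}
'a' @ 3: {3,4,5,6}
'b' @ 4: {1,2,4,7}  ✓accept
final: {1,2,4,7}; accept 1 in set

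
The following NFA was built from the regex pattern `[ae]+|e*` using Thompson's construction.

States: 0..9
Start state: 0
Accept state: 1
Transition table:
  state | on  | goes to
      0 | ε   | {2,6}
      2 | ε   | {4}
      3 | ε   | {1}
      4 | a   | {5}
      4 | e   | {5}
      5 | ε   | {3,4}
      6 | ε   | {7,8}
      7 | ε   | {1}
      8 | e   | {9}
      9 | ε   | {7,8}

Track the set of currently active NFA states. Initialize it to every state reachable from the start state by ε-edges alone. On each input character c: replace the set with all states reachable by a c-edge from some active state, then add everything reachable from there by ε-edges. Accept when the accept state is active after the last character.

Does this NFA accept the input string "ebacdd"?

Answer: REJECT

Steps:
S₀ = ε-closure({0}) = {0,1,2,4,6,7,8}
'e' @ 1: {1,3,4,5,7,8,9}  [accepting]
'b' @ 2: {}  — no active states
rest 'acdd' ignored (set empty)
final: {}; accept 1 not in set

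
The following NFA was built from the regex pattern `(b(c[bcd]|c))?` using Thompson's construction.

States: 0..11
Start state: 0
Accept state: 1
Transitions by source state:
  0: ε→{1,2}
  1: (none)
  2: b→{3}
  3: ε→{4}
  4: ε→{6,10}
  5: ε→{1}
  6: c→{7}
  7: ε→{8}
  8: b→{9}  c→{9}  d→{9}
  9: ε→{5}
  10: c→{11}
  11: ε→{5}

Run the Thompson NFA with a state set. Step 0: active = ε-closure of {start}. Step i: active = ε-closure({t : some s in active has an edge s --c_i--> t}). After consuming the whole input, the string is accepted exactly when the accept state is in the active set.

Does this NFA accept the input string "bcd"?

S₀ = ε-closure({0}) = {0,1,2}
'b' @ 1: {3,4,6,10}
'c' @ 2: {1,5,7,8,11}  ✓accept
'd' @ 3: {1,5,9}  ✓accept
final: {1,5,9}; accept 1 in set

Answer: ACCEPT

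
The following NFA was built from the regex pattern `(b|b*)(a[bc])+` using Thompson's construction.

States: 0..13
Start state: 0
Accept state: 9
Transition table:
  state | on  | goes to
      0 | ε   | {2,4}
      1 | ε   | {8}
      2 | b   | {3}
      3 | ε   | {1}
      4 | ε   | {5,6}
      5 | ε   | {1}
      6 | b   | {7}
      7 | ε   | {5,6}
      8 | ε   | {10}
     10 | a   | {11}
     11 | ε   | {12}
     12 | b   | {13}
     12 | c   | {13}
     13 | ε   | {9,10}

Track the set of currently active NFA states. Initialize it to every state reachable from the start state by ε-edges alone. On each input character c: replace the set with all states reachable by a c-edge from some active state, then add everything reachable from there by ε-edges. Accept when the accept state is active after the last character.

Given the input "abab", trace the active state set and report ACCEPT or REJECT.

initial (ε-close {0}): {0,1,2,4,5,6,8,10}
'a' @ 1: {11,12}
'b' @ 2: {9,10,13}  ✓accept
'a' @ 3: {11,12}
'b' @ 4: {9,10,13}  ✓accept
after full input: {9,10,13}  (accept=9 in)

Answer: ACCEPT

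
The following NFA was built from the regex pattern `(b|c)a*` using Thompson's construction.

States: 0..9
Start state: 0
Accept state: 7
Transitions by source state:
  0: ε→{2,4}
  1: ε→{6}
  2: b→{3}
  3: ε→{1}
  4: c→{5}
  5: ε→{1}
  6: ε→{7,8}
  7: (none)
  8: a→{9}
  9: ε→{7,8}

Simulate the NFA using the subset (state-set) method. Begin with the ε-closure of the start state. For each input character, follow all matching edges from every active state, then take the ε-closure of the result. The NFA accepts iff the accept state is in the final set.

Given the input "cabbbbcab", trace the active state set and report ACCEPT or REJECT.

S₀ = ε-closure({0}) = {0,2,4}
'c' @ 1: {1,5,6,7,8}  [accepting]
'a' @ 2: {7,8,9}  [accepting]
'b' @ 3: {}  — no active states
rest 'bbbcab' ignored (set empty)
after full input: {}  (accept=7 not in)

Answer: REJECT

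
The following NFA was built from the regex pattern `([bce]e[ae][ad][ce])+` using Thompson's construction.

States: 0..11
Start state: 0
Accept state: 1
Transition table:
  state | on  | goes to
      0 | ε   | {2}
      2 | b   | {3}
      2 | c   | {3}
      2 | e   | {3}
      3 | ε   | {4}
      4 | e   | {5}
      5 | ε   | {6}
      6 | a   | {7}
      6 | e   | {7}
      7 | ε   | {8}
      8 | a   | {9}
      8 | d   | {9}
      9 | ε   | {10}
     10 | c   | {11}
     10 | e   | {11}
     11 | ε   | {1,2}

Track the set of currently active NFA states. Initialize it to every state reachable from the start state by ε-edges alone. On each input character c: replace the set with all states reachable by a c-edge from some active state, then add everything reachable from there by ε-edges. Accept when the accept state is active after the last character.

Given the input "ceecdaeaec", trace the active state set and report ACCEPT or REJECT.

S₀ = ε-closure({0}) = {0,2}
'c' @ 1: {3,4}
'e' @ 2: {5,6}
'e' @ 3: {7,8}
'c' @ 4: {}  — dead — no transitions
rest 'daeaec' ignored (set empty)
final: {}; accept 1 not in set

Answer: REJECT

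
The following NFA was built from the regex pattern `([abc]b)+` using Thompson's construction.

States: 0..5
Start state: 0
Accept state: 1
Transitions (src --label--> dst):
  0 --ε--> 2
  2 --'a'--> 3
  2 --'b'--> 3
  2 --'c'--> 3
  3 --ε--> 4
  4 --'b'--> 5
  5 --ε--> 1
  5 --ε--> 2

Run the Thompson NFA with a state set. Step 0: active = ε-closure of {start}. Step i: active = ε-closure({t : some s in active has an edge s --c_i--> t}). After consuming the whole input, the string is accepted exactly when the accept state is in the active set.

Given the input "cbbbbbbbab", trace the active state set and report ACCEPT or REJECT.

start: ε-closure({0}) = {0,2}
'c' @ 1: {3,4}
'b' @ 2: {1,2,5}  (accept∈set)
'b' @ 3: {3,4}
'b' @ 4: {1,2,5}  (accept∈set)
'b' @ 5: {3,4}
'b' @ 6: {1,2,5}  (accept∈set)
'b' @ 7: {3,4}
'b' @ 8: {1,2,5}  (accept∈set)
'a' @ 9: {3,4}
'b' @ 10: {1,2,5}  (accept∈set)
final: {1,2,5}; accept 1 in set

Answer: ACCEPT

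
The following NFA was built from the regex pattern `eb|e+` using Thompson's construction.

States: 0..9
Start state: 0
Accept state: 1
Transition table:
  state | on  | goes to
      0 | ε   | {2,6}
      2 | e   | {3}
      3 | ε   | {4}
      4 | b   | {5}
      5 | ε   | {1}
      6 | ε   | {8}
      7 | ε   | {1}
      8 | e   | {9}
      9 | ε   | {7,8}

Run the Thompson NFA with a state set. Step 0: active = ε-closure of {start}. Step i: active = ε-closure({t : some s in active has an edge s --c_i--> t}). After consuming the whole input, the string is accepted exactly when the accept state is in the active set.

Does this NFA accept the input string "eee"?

Answer: ACCEPT

Steps:
initial (ε-close {0}): {0,2,6,8}
'e' @ 1: {1,3,4,7,8,9}  [accepting]
'e' @ 2: {1,7,8,9}  [accepting]
'e' @ 3: {1,7,8,9}  [accepting]
end set {1,7,8,9} — state 1 in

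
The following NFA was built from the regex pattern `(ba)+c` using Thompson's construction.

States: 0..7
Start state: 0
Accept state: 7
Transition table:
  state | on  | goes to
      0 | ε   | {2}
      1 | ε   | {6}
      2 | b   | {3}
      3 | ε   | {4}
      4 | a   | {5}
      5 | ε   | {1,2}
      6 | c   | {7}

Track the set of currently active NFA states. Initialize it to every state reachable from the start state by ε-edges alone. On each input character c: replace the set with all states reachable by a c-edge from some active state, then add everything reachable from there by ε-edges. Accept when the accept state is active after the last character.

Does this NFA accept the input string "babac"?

S₀ = ε-closure({0}) = {0,2}
'b' @ 1: {3,4}
'a' @ 2: {1,2,5,6}
'b' @ 3: {3,4}
'a' @ 4: {1,2,5,6}
'c' @ 5: {7}  [accepting]
final: {7}; accept 7 in set

Answer: ACCEPT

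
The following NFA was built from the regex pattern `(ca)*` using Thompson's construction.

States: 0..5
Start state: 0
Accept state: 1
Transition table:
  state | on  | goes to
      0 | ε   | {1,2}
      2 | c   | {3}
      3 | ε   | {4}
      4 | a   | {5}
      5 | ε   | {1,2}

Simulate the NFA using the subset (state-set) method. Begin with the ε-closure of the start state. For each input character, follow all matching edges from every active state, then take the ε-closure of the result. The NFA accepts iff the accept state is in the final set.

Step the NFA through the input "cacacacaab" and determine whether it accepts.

initial (ε-close {0}): {0,1,2}
'c' @ 1: {3,4}
'a' @ 2: {1,2,5}  [accepting]
'c' @ 3: {3,4}
'a' @ 4: {1,2,5}  [accepting]
'c' @ 5: {3,4}
'a' @ 6: {1,2,5}  [accepting]
'c' @ 7: {3,4}
'a' @ 8: {1,2,5}  [accepting]
'a' @ 9: {}  — state set empty
rest 'b' ignored (set empty)
after full input: {}  (accept=1 not in)

Answer: REJECT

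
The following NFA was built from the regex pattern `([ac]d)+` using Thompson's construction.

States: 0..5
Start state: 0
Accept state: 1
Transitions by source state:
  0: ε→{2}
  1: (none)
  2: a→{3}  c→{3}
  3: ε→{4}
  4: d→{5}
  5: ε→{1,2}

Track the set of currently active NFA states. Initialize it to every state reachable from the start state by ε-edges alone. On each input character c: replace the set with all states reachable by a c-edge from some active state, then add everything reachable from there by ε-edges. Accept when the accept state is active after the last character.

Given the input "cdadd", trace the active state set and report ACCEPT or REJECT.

Answer: REJECT

Derivation:
S₀ = ε-closure({0}) = {0,2}
'c' @ 1: {3,4}
'd' @ 2: {1,2,5}  (accept∈set)
'a' @ 3: {3,4}
'd' @ 4: {1,2,5}  (accept∈set)
'd' @ 5: {}  — dead — no transitions
after full input: {}  (accept=1 not in)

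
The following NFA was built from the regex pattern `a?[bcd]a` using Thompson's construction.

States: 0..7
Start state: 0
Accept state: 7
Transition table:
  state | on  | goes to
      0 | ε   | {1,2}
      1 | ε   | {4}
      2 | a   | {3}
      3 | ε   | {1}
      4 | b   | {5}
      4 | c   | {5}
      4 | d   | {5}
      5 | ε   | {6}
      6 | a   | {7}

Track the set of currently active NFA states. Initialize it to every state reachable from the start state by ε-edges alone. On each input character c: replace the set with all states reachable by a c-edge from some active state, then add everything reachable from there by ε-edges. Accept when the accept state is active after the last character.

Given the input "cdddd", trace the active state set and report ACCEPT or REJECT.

start: ε-closure({0}) = {0,1,2,4}
'c' @ 1: {5,6}
'd' @ 2: {}  — dead — no transitions
rest 'ddd' ignored (set empty)
final: {}; accept 7 not in set

Answer: REJECT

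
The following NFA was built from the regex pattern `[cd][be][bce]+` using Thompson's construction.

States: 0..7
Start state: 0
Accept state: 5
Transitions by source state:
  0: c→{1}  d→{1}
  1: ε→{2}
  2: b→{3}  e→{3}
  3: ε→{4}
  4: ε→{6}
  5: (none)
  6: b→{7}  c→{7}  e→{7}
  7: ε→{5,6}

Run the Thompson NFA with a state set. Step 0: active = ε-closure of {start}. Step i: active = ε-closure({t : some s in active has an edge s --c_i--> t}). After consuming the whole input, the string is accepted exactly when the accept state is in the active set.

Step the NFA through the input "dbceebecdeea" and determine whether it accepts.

initial (ε-close {0}): {0}
'd' @ 1: {1,2}
'b' @ 2: {3,4,6}
'c' @ 3: {5,6,7}  (accept∈set)
'e' @ 4: {5,6,7}  (accept∈set)
'e' @ 5: {5,6,7}  (accept∈set)
'b' @ 6: {5,6,7}  (accept∈set)
'e' @ 7: {5,6,7}  (accept∈set)
'c' @ 8: {5,6,7}  (accept∈set)
'd' @ 9: {}  — no active states
rest 'eea' ignored (set empty)
final: {}; accept 5 not in set

Answer: REJECT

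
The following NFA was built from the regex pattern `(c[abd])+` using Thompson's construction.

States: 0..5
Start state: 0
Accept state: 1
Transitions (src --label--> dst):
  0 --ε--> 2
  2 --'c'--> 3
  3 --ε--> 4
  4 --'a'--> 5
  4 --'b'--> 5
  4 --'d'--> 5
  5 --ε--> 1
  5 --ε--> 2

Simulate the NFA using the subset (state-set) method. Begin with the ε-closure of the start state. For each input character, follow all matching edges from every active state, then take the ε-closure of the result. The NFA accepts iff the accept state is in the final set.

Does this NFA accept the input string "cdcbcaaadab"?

Answer: REJECT

Derivation:
initial (ε-close {0}): {0,2}
'c' @ 1: {3,4}
'd' @ 2: {1,2,5}  [accepting]
'c' @ 3: {3,4}
'b' @ 4: {1,2,5}  [accepting]
'c' @ 5: {3,4}
'a' @ 6: {1,2,5}  [accepting]
'a' @ 7: {}  — state set empty
rest 'adab' ignored (set empty)
after full input: {}  (accept=1 not in)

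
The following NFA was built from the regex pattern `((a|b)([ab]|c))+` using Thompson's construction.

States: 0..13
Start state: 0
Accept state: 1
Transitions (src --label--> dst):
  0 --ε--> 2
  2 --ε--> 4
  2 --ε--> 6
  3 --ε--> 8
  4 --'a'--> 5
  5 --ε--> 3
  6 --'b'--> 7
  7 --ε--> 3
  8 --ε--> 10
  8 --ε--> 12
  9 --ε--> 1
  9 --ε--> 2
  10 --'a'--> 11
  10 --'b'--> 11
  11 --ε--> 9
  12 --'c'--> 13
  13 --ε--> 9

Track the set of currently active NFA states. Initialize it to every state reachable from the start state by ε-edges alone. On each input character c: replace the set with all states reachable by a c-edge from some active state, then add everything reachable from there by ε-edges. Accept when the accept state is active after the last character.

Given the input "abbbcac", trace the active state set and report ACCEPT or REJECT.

Answer: REJECT

Trace:
S₀ = ε-closure({0}) = {0,2,4,6}
'a' @ 1: {3,5,8,10,12}
'b' @ 2: {1,2,4,6,9,11}  (accept∈set)
'b' @ 3: {3,7,8,10,12}
'b' @ 4: {1,2,4,6,9,11}  (accept∈set)
'c' @ 5: {}  — dead — no transitions
rest 'ac' ignored (set empty)
final: {}; accept 1 not in set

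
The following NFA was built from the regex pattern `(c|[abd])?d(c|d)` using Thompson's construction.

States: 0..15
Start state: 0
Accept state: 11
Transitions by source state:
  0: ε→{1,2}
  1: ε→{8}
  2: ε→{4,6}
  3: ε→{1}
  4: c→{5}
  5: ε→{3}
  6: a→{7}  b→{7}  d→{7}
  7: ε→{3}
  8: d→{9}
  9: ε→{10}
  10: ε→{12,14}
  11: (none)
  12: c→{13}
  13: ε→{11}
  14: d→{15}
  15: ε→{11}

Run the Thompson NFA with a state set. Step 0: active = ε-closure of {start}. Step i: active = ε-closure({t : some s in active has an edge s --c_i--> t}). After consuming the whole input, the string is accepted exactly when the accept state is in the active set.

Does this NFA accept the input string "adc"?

Answer: ACCEPT

Derivation:
start: ε-closure({0}) = {0,1,2,4,6,8}
'a' @ 1: {1,3,7,8}
'd' @ 2: {9,10,12,14}
'c' @ 3: {11,13}  ✓accept
final: {11,13}; accept 11 in set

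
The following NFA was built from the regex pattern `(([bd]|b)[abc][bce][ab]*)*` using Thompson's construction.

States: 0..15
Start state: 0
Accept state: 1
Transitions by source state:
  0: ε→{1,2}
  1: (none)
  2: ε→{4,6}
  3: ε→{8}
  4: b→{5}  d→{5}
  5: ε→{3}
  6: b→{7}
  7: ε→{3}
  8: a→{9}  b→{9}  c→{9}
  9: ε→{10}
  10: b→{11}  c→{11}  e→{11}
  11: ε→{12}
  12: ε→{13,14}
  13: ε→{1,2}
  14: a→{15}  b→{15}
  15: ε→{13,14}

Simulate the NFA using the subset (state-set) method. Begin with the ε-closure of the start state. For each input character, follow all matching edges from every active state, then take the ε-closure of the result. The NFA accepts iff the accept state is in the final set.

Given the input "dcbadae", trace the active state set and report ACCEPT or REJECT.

Answer: ACCEPT

Steps:
initial (ε-close {0}): {0,1,2,4,6}
'd' @ 1: {3,5,8}
'c' @ 2: {9,10}
'b' @ 3: {1,2,4,6,11,12,13,14}  (accept∈set)
'a' @ 4: {1,2,4,6,13,14,15}  (accept∈set)
'd' @ 5: {3,5,8}
'a' @ 6: {9,10}
'e' @ 7: {1,2,4,6,11,12,13,14}  (accept∈set)
end set {1,2,4,6,11,12,13,14} — state 1 in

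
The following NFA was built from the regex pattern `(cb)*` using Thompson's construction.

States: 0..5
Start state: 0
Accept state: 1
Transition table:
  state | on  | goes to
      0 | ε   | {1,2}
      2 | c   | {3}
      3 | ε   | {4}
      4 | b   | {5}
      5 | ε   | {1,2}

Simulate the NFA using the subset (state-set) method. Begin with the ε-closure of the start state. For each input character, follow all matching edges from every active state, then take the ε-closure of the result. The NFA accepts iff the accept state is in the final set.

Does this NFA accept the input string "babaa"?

start: ε-closure({0}) = {0,1,2}
'b' @ 1: {}  — no active states
rest 'abaa' ignored (set empty)
final: {}; accept 1 not in set

Answer: REJECT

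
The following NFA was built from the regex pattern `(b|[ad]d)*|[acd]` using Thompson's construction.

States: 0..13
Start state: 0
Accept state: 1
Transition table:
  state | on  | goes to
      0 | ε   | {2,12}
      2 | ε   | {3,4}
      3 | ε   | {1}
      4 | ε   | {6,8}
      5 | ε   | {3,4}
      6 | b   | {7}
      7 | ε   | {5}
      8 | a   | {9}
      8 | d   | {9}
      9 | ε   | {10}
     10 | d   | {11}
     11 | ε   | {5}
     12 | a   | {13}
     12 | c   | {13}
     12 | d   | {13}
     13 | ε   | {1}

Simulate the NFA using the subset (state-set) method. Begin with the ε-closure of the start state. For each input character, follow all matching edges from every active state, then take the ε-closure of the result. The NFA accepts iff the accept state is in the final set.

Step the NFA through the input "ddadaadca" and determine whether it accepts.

initial (ε-close {0}): {0,1,2,3,4,6,8,12}
'd' @ 1: {1,9,10,13}  [accepting]
'd' @ 2: {1,3,4,5,6,8,11}  [accepting]
'a' @ 3: {9,10}
'd' @ 4: {1,3,4,5,6,8,11}  [accepting]
'a' @ 5: {9,10}
'a' @ 6: {}  — state set empty
rest 'dca' ignored (set empty)
end set {} — state 1 not in

Answer: REJECT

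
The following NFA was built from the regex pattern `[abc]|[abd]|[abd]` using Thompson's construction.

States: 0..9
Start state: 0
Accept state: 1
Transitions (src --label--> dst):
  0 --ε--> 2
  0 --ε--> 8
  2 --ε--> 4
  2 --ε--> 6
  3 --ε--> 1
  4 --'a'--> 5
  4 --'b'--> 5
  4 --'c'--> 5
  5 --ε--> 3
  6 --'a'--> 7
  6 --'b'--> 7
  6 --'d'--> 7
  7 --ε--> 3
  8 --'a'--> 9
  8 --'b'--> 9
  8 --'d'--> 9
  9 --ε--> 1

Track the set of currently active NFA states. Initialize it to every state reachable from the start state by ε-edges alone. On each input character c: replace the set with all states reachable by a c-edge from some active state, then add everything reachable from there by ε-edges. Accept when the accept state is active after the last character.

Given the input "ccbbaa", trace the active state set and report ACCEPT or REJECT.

Answer: REJECT

Steps:
S₀ = ε-closure({0}) = {0,2,4,6,8}
'c' @ 1: {1,3,5}  [accepting]
'c' @ 2: {}  — state set empty
rest 'bbaa' ignored (set empty)
after full input: {}  (accept=1 not in)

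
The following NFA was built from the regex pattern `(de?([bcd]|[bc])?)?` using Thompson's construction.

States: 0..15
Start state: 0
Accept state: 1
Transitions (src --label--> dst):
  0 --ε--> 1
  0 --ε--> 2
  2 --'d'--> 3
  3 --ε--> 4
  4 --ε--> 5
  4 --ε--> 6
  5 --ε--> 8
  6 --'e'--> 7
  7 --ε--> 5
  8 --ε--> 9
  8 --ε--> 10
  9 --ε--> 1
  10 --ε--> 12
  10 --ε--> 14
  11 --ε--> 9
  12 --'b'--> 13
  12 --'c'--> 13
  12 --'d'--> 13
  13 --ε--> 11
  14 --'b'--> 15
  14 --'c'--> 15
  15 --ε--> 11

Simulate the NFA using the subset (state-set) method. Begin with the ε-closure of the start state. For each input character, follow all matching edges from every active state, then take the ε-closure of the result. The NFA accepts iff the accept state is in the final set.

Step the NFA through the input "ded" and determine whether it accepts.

Answer: ACCEPT

Trace:
start: ε-closure({0}) = {0,1,2}
'd' @ 1: {1,3,4,5,6,8,9,10,12,14}  [accepting]
'e' @ 2: {1,5,7,8,9,10,12,14}  [accepting]
'd' @ 3: {1,9,11,13}  [accepting]
after full input: {1,9,11,13}  (accept=1 in)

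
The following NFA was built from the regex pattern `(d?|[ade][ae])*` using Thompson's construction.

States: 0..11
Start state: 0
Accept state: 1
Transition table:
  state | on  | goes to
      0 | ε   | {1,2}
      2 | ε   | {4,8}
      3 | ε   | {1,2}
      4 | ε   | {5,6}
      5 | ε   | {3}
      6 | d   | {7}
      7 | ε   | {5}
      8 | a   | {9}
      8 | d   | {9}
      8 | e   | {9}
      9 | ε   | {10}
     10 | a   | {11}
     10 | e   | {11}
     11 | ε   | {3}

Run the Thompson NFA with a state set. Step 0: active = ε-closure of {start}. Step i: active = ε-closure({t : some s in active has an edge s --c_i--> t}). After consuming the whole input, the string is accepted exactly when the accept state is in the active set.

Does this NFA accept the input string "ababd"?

Answer: REJECT

Steps:
initial (ε-close {0}): {0,1,2,3,4,5,6,8}
'a' @ 1: {9,10}
'b' @ 2: {}  — no active states
rest 'abd' ignored (set empty)
after full input: {}  (accept=1 not in)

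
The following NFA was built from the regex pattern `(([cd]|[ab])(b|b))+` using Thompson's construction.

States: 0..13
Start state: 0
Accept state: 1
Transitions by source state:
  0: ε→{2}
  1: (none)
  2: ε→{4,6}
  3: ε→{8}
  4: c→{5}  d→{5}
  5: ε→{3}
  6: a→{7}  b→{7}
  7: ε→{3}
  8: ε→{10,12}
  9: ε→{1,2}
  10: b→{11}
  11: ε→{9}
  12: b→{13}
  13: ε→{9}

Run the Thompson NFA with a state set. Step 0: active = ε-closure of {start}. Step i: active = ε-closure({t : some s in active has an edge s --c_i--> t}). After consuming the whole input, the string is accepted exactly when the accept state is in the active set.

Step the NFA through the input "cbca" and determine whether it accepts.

Answer: REJECT

Steps:
start: ε-closure({0}) = {0,2,4,6}
'c' @ 1: {3,5,8,10,12}
'b' @ 2: {1,2,4,6,9,11,13}  (accept∈set)
'c' @ 3: {3,5,8,10,12}
'a' @ 4: {}  — dead — no transitions
end set {} — state 1 not in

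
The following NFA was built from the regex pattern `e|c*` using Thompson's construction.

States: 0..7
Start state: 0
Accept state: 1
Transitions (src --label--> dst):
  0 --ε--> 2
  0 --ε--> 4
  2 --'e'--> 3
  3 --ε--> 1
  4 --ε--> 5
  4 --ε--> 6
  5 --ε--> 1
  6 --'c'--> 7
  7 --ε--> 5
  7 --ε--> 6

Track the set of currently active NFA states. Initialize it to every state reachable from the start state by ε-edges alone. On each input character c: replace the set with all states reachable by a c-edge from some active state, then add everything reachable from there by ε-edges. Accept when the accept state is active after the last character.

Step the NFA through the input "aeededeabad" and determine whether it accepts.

Answer: REJECT

Steps:
start: ε-closure({0}) = {0,1,2,4,5,6}
'a' @ 1: {}  — dead — no transitions
rest 'eededeabad' ignored (set empty)
after full input: {}  (accept=1 not in)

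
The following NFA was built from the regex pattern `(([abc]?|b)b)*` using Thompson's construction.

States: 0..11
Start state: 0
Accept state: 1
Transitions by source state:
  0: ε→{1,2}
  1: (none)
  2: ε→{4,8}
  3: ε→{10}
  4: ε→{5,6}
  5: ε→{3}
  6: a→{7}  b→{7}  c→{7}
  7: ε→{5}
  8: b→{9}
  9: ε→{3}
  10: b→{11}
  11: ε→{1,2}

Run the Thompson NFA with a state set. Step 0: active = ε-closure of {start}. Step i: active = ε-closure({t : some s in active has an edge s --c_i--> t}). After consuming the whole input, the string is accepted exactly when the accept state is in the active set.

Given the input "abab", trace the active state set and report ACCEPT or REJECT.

Answer: ACCEPT

Steps:
initial (ε-close {0}): {0,1,2,3,4,5,6,8,10}
'a' @ 1: {3,5,7,10}
'b' @ 2: {1,2,3,4,5,6,8,10,11}  [accepting]
'a' @ 3: {3,5,7,10}
'b' @ 4: {1,2,3,4,5,6,8,10,11}  [accepting]
after full input: {1,2,3,4,5,6,8,10,11}  (accept=1 in)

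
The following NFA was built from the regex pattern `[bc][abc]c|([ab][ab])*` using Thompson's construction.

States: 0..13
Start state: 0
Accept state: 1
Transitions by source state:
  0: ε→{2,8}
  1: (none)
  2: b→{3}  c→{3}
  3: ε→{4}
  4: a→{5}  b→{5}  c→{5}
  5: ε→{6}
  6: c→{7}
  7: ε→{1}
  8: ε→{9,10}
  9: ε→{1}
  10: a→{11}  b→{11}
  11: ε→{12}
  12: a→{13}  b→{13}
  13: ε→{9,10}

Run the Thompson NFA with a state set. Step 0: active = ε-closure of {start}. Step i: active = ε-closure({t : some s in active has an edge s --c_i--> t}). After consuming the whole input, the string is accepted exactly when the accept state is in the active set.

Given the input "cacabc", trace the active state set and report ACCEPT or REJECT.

initial (ε-close {0}): {0,1,2,8,9,10}
'c' @ 1: {3,4}
'a' @ 2: {5,6}
'c' @ 3: {1,7}  [accepting]
'a' @ 4: {}  — state set empty
rest 'bc' ignored (set empty)
after full input: {}  (accept=1 not in)

Answer: REJECT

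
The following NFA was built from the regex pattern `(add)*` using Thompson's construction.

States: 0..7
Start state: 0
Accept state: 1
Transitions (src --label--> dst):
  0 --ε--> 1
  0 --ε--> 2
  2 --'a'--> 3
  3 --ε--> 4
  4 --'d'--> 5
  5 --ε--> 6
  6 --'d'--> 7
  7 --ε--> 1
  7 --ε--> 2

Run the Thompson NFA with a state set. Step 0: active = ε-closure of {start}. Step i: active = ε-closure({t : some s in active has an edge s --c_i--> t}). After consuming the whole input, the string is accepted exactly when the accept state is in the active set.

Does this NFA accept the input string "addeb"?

start: ε-closure({0}) = {0,1,2}
'a' @ 1: {3,4}
'd' @ 2: {5,6}
'd' @ 3: {1,2,7}  [accepting]
'e' @ 4: {}  — state set empty
rest 'b' ignored (set empty)
end set {} — state 1 not in

Answer: REJECT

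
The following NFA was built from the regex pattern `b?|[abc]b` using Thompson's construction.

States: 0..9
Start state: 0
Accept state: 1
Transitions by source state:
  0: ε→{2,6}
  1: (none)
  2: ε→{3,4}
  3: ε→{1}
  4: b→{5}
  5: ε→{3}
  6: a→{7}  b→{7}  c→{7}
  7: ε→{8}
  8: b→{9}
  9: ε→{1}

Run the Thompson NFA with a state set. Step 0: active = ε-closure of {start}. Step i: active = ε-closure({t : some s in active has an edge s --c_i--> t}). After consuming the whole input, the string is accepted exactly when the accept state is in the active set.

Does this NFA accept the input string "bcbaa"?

Answer: REJECT

Trace:
start: ε-closure({0}) = {0,1,2,3,4,6}
'b' @ 1: {1,3,5,7,8}  [accepting]
'c' @ 2: {}  — dead — no transitions
rest 'baa' ignored (set empty)
after full input: {}  (accept=1 not in)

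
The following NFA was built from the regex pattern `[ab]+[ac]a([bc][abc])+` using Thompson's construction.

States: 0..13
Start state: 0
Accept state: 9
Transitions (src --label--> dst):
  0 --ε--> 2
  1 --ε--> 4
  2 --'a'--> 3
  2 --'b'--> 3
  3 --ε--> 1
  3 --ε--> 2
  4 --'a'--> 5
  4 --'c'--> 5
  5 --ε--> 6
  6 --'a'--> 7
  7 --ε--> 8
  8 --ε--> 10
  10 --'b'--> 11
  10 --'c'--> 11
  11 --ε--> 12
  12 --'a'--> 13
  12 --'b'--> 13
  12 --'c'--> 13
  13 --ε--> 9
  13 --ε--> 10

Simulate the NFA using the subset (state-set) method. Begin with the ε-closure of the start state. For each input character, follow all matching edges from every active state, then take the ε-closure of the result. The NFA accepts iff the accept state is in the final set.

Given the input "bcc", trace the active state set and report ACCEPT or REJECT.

initial (ε-close {0}): {0,2}
'b' @ 1: {1,2,3,4}
'c' @ 2: {5,6}
'c' @ 3: {}  — no active states
after full input: {}  (accept=9 not in)

Answer: REJECT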